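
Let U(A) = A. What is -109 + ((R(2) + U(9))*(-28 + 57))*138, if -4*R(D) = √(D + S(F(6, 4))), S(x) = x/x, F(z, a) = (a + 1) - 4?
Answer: 35909 - 2001*√3/2 ≈ 34176.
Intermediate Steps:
F(z, a) = -3 + a (F(z, a) = (1 + a) - 4 = -3 + a)
S(x) = 1
R(D) = -√(1 + D)/4 (R(D) = -√(D + 1)/4 = -√(1 + D)/4)
-109 + ((R(2) + U(9))*(-28 + 57))*138 = -109 + ((-√(1 + 2)/4 + 9)*(-28 + 57))*138 = -109 + ((-√3/4 + 9)*29)*138 = -109 + ((9 - √3/4)*29)*138 = -109 + (261 - 29*√3/4)*138 = -109 + (36018 - 2001*√3/2) = 35909 - 2001*√3/2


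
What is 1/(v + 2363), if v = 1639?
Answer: 1/4002 ≈ 0.00024988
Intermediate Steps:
1/(v + 2363) = 1/(1639 + 2363) = 1/4002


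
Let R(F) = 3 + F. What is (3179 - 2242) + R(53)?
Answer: 993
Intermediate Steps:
(3179 - 2242) + R(53) = (3179 - 2242) + (3 + 53) = 937 + 56 = 993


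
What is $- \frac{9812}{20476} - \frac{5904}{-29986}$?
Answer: $- \frac{21666541}{76749167} \approx -0.2823$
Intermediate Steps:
$- \frac{9812}{20476} - \frac{5904}{-29986} = \left(-9812\right) \frac{1}{20476} - - \frac{2952}{14993} = - \frac{2453}{5119} + \frac{2952}{14993} = - \frac{21666541}{76749167}$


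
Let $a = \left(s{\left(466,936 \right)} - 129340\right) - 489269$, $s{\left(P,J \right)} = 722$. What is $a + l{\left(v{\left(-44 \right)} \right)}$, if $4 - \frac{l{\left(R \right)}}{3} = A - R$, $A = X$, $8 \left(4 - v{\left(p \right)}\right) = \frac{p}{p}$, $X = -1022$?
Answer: $- \frac{4918379}{8} \approx -6.148 \cdot 10^{5}$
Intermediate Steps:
$v{\left(p \right)} = \frac{31}{8}$ ($v{\left(p \right)} = 4 - \frac{p \frac{1}{p}}{8} = 4 - \frac{1}{8} = \frac{31}{8}$)
$A = -1022$
$l{\left(R \right)} = 3078 + 3 R$ ($l{\left(R \right)} = 12 - 3 \left(-1022 - R\right) = 12 + \left(3066 + 3 R\right) = 3078 + 3 R$)
$a = -617887$ ($a = \left(722 - 129340\right) - 489269 = -128618 - 489269 = -617887$)
$a + l{\left(v{\left(-44 \right)} \right)} = -617887 + \left(3078 + 3 \cdot \frac{31}{8}\right) = -617887 + \left(3078 + \frac{93}{8}\right) = -617887 + \frac{24717}{8} = - \frac{4918379}{8}$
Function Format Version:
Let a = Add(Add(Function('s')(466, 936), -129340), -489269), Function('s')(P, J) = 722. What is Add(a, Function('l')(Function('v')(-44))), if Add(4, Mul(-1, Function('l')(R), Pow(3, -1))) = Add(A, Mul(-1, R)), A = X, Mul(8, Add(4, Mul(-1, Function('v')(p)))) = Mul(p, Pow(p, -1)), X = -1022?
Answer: Rational(-4918379, 8) ≈ -6.1480e+5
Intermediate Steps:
Function('v')(p) = Rational(31, 8) (Function('v')(p) = Add(4, Mul(Rational(-1, 8), Mul(p, Pow(p, -1)))) = Add(4, Mul(Rational(-1, 8), 1)) = Add(4, Rational(-1, 8)) = Rational(31, 8))
A = -1022
Function('l')(R) = Add(3078, Mul(3, R)) (Function('l')(R) = Add(12, Mul(-3, Add(-1022, Mul(-1, R)))) = Add(12, Add(3066, Mul(3, R))) = Add(3078, Mul(3, R)))
a = -617887 (a = Add(Add(722, -129340), -489269) = Add(-128618, -489269) = -617887)
Add(a, Function('l')(Function('v')(-44))) = Add(-617887, Add(3078, Mul(3, Rational(31, 8)))) = Add(-617887, Add(3078, Rational(93, 8))) = Add(-617887, Rational(24717, 8)) = Rational(-4918379, 8)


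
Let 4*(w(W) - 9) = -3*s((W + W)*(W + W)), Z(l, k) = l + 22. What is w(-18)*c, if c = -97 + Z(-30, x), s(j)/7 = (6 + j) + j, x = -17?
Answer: 2862405/2 ≈ 1.4312e+6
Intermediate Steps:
Z(l, k) = 22 + l
s(j) = 42 + 14*j (s(j) = 7*((6 + j) + j) = 7*(6 + 2*j) = 42 + 14*j)
w(W) = -45/2 - 42*W² (w(W) = 9 + (-3*(42 + 14*((W + W)*(W + W))))/4 = 9 + (-3*(42 + 14*((2*W)*(2*W))))/4 = 9 + (-3*(42 + 14*(4*W²)))/4 = 9 + (-3*(42 + 56*W²))/4 = 9 + (-126 - 168*W²)/4 = 9 + (-63/2 - 42*W²) = -45/2 - 42*W²)
c = -105 (c = -97 + (22 - 30) = -97 - 8 = -105)
w(-18)*c = (-45/2 - 42*(-18)²)*(-105) = (-45/2 - 42*324)*(-105) = (-45/2 - 13608)*(-105) = -27261/2*(-105) = 2862405/2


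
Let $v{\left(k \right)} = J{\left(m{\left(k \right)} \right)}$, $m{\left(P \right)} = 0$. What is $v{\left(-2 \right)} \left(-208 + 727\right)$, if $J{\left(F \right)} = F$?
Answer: $0$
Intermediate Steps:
$v{\left(k \right)} = 0$
$v{\left(-2 \right)} \left(-208 + 727\right) = 0 \left(-208 + 727\right) = 0 \cdot 519 = 0$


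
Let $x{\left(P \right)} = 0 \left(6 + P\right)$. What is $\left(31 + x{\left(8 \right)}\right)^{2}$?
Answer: $961$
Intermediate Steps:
$x{\left(P \right)} = 0$
$\left(31 + x{\left(8 \right)}\right)^{2} = \left(31 + 0\right)^{2} = 31^{2} = 961$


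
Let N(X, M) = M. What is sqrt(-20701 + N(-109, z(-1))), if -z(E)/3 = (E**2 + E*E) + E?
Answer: 4*I*sqrt(1294) ≈ 143.89*I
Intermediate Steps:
z(E) = -6*E**2 - 3*E (z(E) = -3*((E**2 + E*E) + E) = -3*((E**2 + E**2) + E) = -3*(2*E**2 + E) = -3*(E + 2*E**2) = -6*E**2 - 3*E)
sqrt(-20701 + N(-109, z(-1))) = sqrt(-20701 - 3*(-1)*(1 + 2*(-1))) = sqrt(-20701 - 3*(-1)*(1 - 2)) = sqrt(-20701 - 3*(-1)*(-1)) = sqrt(-20701 - 3) = sqrt(-20704) = 4*I*sqrt(1294)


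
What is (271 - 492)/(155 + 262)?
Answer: -221/417 ≈ -0.52998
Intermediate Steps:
(271 - 492)/(155 + 262) = -221/417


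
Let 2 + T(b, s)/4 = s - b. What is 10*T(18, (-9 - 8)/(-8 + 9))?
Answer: -1480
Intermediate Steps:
T(b, s) = -8 - 4*b + 4*s (T(b, s) = -8 + 4*(s - b) = -8 + (-4*b + 4*s) = -8 - 4*b + 4*s)
10*T(18, (-9 - 8)/(-8 + 9)) = 10*(-8 - 4*18 + 4*((-9 - 8)/(-8 + 9))) = 10*(-8 - 72 + 4*(-17/1)) = 10*(-8 - 72 + 4*(-17*1)) = 10*(-8 - 72 + 4*(-17)) = 10*(-8 - 72 - 68) = 10*(-148) = -1480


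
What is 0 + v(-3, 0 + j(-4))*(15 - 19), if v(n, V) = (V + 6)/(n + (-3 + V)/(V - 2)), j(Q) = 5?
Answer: 132/7 ≈ 18.857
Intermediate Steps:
v(n, V) = (6 + V)/(n + (-3 + V)/(-2 + V))
0 + v(-3, 0 + j(-4))*(15 - 19) = 0 + ((-12 + (0 + 5)² + 4*(0 + 5))/(-3 + (0 + 5) - 2*(-3) + (0 + 5)*(-3)))*(15 - 19) = 0 + ((-12 + 5² + 4*5)/(-3 + 5 + 6 + 5*(-3)))*(-4) = 0 + ((-12 + 25 + 20)/(-3 + 5 + 6 - 15))*(-4) = 0 + (33/(-7))*(-4) = 0 - ⅐*33*(-4) = 0 - 33/7*(-4) = 0 + 132/7 = 132/7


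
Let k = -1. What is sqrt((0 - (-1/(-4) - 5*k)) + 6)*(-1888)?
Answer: -944*sqrt(3) ≈ -1635.1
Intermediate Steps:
sqrt((0 - (-1/(-4) - 5*k)) + 6)*(-1888) = sqrt((0 - (-1/(-4) - 5*(-1))) + 6)*(-1888) = sqrt((0 - (-1*(-1/4) + 5)) + 6)*(-1888) = sqrt((0 - (1/4 + 5)) + 6)*(-1888) = sqrt((0 - 1*21/4) + 6)*(-1888) = sqrt((0 - 21/4) + 6)*(-1888) = sqrt(-21/4 + 6)*(-1888) = sqrt(3/4)*(-1888) = (sqrt(3)/2)*(-1888) = -944*sqrt(3)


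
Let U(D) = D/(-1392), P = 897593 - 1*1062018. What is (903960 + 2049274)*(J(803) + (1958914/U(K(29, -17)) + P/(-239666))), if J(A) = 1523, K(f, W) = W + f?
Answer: -80416420685303004697/119833 ≈ -6.7107e+14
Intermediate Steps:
P = -164425 (P = 897593 - 1062018 = -164425)
U(D) = -D/1392 (U(D) = D*(-1/1392) = -D/1392)
(903960 + 2049274)*(J(803) + (1958914/U(K(29, -17)) + P/(-239666))) = (903960 + 2049274)*(1523 + (1958914/((-(-17 + 29)/1392)) - 164425/(-239666))) = 2953234*(1523 + (1958914/((-1/1392*12)) - 164425*(-1/239666))) = 2953234*(1523 + (1958914/(-1/116) + 164425/239666)) = 2953234*(1523 + (1958914*(-116) + 164425/239666)) = 2953234*(1523 + (-227234024 + 164425/239666)) = 2953234*(1523 - 54460269431559/239666) = 2953234*(-54459904420241/239666) = -80416420685303004697/119833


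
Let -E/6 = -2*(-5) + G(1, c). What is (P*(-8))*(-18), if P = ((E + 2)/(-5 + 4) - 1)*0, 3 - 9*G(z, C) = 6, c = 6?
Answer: 0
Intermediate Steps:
G(z, C) = -1/3 (G(z, C) = 1/3 - 1/9*6 = 1/3 - 2/3 = -1/3)
E = -58 (E = -6*(-2*(-5) - 1/3) = -6*(10 - 1/3) = -6*29/3 = -58)
P = 0 (P = ((-58 + 2)/(-5 + 4) - 1)*0 = (-56/(-1) - 1)*0 = (-56*(-1) - 1)*0 = (56 - 1)*0 = 55*0 = 0)
(P*(-8))*(-18) = (0*(-8))*(-18) = 0*(-18) = 0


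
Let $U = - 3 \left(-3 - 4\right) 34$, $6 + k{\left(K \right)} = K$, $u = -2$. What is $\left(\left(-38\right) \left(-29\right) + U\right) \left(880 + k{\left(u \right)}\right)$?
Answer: $1583552$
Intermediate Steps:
$k{\left(K \right)} = -6 + K$
$U = 714$ ($U = \left(-3\right) \left(-7\right) 34 = 21 \cdot 34 = 714$)
$\left(\left(-38\right) \left(-29\right) + U\right) \left(880 + k{\left(u \right)}\right) = \left(\left(-38\right) \left(-29\right) + 714\right) \left(880 - 8\right) = \left(1102 + 714\right) \left(880 - 8\right) = 1816 \cdot 872 = 1583552$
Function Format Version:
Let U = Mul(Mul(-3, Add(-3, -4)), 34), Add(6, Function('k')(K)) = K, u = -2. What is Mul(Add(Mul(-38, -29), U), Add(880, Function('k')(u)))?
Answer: 1583552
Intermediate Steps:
Function('k')(K) = Add(-6, K)
U = 714 (U = Mul(Mul(-3, -7), 34) = Mul(21, 34) = 714)
Mul(Add(Mul(-38, -29), U), Add(880, Function('k')(u))) = Mul(Add(Mul(-38, -29), 714), Add(880, Add(-6, -2))) = Mul(Add(1102, 714), Add(880, -8)) = Mul(1816, 872) = 1583552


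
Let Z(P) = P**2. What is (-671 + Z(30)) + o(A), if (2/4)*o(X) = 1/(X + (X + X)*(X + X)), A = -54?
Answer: 1329346/5805 ≈ 229.00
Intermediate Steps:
o(X) = 2/(X + 4*X**2) (o(X) = 2/(X + (X + X)*(X + X)) = 2/(X + (2*X)*(2*X)) = 2/(X + 4*X**2))
(-671 + Z(30)) + o(A) = (-671 + 30**2) + 2/(-54*(1 + 4*(-54))) = (-671 + 900) + 2*(-1/54)/(1 - 216) = 229 + 2*(-1/54)/(-215) = 229 + 2*(-1/54)*(-1/215) = 229 + 1/5805 = 1329346/5805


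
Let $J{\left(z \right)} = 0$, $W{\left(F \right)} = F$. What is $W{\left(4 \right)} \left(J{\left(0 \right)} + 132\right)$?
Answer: $528$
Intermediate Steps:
$W{\left(4 \right)} \left(J{\left(0 \right)} + 132\right) = 4 \left(0 + 132\right) = 4 \cdot 132 = 528$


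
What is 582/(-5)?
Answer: -582/5 ≈ -116.40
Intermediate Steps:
582/(-5) = 582*(-1/5) = -582/5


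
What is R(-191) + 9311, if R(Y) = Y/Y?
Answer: 9312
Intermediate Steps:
R(Y) = 1
R(-191) + 9311 = 1 + 9311 = 9312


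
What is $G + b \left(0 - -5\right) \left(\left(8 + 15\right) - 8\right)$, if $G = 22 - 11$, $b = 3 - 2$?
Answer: $86$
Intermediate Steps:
$b = 1$ ($b = 3 - 2 = 1$)
$G = 11$ ($G = 22 - 11 = 11$)
$G + b \left(0 - -5\right) \left(\left(8 + 15\right) - 8\right) = 11 + 1 \left(0 - -5\right) \left(\left(8 + 15\right) - 8\right) = 11 + 1 \left(0 + 5\right) \left(23 - 8\right) = 11 + 1 \cdot 5 \cdot 15 = 11 + 5 \cdot 15 = 11 + 75 = 86$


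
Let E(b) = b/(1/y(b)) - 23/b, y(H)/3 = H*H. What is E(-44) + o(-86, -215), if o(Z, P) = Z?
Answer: -11248049/44 ≈ -2.5564e+5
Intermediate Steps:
y(H) = 3*H² (y(H) = 3*(H*H) = 3*H²)
E(b) = -23/b + 3*b³ (E(b) = b/(1/(3*b²)) - 23/b = b/((1/(3*b²))) - 23/b = b*(3*b²) - 23/b = 3*b³ - 23/b = -23/b + 3*b³)
E(-44) + o(-86, -215) = (-23 + 3*(-44)⁴)/(-44) - 86 = -(-23 + 3*3748096)/44 - 86 = -(-23 + 11244288)/44 - 86 = -1/44*11244265 - 86 = -11244265/44 - 86 = -11248049/44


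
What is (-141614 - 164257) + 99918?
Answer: -205953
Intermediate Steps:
(-141614 - 164257) + 99918 = -305871 + 99918 = -205953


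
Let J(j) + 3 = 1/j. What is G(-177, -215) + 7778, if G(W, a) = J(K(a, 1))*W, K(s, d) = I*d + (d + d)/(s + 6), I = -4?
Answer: 6999935/838 ≈ 8353.1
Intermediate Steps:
K(s, d) = -4*d + 2*d/(6 + s) (K(s, d) = -4*d + (d + d)/(s + 6) = -4*d + (2*d)/(6 + s) = -4*d + 2*d/(6 + s))
J(j) = -3 + 1/j
G(W, a) = W*(-3 - (6 + a)/(2*(11 + 2*a))) (G(W, a) = (-3 + 1/(-2*1*(11 + 2*a)/(6 + a)))*W = (-3 + 1/(-2*(11 + 2*a)/(6 + a)))*W = (-3 - (6 + a)/(2*(11 + 2*a)))*W = W*(-3 - (6 + a)/(2*(11 + 2*a))))
G(-177, -215) + 7778 = -1*(-177)*(72 + 13*(-215))/(22 + 4*(-215)) + 7778 = -1*(-177)*(72 - 2795)/(22 - 860) + 7778 = -1*(-177)*(-2723)/(-838) + 7778 = -1*(-177)*(-1/838)*(-2723) + 7778 = 481971/838 + 7778 = 6999935/838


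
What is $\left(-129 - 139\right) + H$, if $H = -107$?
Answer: $-375$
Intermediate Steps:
$\left(-129 - 139\right) + H = \left(-129 - 139\right) - 107 = -268 - 107 = -375$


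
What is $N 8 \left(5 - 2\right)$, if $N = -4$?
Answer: $-96$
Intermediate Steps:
$N 8 \left(5 - 2\right) = \left(-4\right) 8 \left(5 - 2\right) = \left(-32\right) 3 = -96$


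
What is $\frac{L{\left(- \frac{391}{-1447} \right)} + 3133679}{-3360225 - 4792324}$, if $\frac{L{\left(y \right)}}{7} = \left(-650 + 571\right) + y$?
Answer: $- \frac{4533636059}{11796738403} \approx -0.38431$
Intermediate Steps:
$L{\left(y \right)} = -553 + 7 y$ ($L{\left(y \right)} = 7 \left(\left(-650 + 571\right) + y\right) = 7 \left(-79 + y\right) = -553 + 7 y$)
$\frac{L{\left(- \frac{391}{-1447} \right)} + 3133679}{-3360225 - 4792324} = \frac{\left(-553 + 7 \left(- \frac{391}{-1447}\right)\right) + 3133679}{-3360225 - 4792324} = \frac{\left(-553 + 7 \left(\left(-391\right) \left(- \frac{1}{1447}\right)\right)\right) + 3133679}{-8152549} = \left(\left(-553 + 7 \cdot \frac{391}{1447}\right) + 3133679\right) \left(- \frac{1}{8152549}\right) = \left(\left(-553 + \frac{2737}{1447}\right) + 3133679\right) \left(- \frac{1}{8152549}\right) = \left(- \frac{797454}{1447} + 3133679\right) \left(- \frac{1}{8152549}\right) = \frac{4533636059}{1447} \left(- \frac{1}{8152549}\right) = - \frac{4533636059}{11796738403}$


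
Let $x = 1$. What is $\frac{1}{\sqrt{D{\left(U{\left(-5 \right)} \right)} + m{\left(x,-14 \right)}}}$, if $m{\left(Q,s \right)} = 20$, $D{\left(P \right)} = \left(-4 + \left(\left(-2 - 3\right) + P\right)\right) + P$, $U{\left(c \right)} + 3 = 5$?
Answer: $\frac{\sqrt{15}}{15} \approx 0.2582$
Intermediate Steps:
$U{\left(c \right)} = 2$ ($U{\left(c \right)} = -3 + 5 = 2$)
$D{\left(P \right)} = -9 + 2 P$ ($D{\left(P \right)} = \left(-4 + \left(-5 + P\right)\right) + P = \left(-9 + P\right) + P = -9 + 2 P$)
$\frac{1}{\sqrt{D{\left(U{\left(-5 \right)} \right)} + m{\left(x,-14 \right)}}} = \frac{1}{\sqrt{\left(-9 + 2 \cdot 2\right) + 20}} = \frac{1}{\sqrt{\left(-9 + 4\right) + 20}} = \frac{1}{\sqrt{-5 + 20}} = \frac{1}{\sqrt{15}} = \frac{\sqrt{15}}{15}$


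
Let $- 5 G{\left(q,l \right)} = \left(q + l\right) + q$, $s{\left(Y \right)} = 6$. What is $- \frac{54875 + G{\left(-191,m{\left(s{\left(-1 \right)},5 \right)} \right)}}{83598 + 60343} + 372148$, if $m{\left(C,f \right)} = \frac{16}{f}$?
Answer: $\frac{1339182507931}{3598525} \approx 3.7215 \cdot 10^{5}$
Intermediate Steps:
$G{\left(q,l \right)} = - \frac{2 q}{5} - \frac{l}{5}$ ($G{\left(q,l \right)} = - \frac{\left(q + l\right) + q}{5} = - \frac{\left(l + q\right) + q}{5} = - \frac{l + 2 q}{5} = - \frac{2 q}{5} - \frac{l}{5}$)
$- \frac{54875 + G{\left(-191,m{\left(s{\left(-1 \right)},5 \right)} \right)}}{83598 + 60343} + 372148 = - \frac{54875 - \left(- \frac{382}{5} + \frac{16 \cdot \frac{1}{5}}{5}\right)}{83598 + 60343} + 372148 = - \frac{54875 + \left(\frac{382}{5} - \frac{16 \cdot \frac{1}{5}}{5}\right)}{143941} + 372148 = - \frac{54875 + \left(\frac{382}{5} - \frac{16}{25}\right)}{143941} + 372148 = - \frac{54875 + \frac{1894}{25}}{143941} + 372148 = - \frac{1373769}{25 \cdot 143941} + 372148 = \left(-1\right) \frac{1373769}{3598525} + 372148 = - \frac{1373769}{3598525} + 372148 = \frac{1339182507931}{3598525}$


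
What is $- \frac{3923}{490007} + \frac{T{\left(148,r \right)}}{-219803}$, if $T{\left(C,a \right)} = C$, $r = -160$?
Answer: $- \frac{934808205}{107705008621} \approx -0.0086793$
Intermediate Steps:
$- \frac{3923}{490007} + \frac{T{\left(148,r \right)}}{-219803} = - \frac{3923}{490007} + \frac{148}{-219803} = \left(-3923\right) \frac{1}{490007} + 148 \left(- \frac{1}{219803}\right) = - \frac{3923}{490007} - \frac{148}{219803} = - \frac{934808205}{107705008621}$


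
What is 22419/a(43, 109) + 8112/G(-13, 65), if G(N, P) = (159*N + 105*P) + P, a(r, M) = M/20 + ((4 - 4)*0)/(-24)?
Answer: 166416996/40439 ≈ 4115.3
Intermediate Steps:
a(r, M) = M/20 (a(r, M) = M*(1/20) + (0*0)*(-1/24) = M/20 + 0*(-1/24) = M/20 + 0 = M/20)
G(N, P) = 106*P + 159*N (G(N, P) = (105*P + 159*N) + P = 106*P + 159*N)
22419/a(43, 109) + 8112/G(-13, 65) = 22419/(((1/20)*109)) + 8112/(106*65 + 159*(-13)) = 22419/(109/20) + 8112/(6890 - 2067) = 22419*(20/109) + 8112/4823 = 448380/109 + 8112*(1/4823) = 448380/109 + 624/371 = 166416996/40439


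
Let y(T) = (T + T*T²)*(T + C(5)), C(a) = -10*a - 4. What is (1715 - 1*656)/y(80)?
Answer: 1059/13314080 ≈ 7.9540e-5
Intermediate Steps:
C(a) = -4 - 10*a
y(T) = (-54 + T)*(T + T³) (y(T) = (T + T*T²)*(T + (-4 - 10*5)) = (T + T³)*(T + (-4 - 50)) = (T + T³)*(T - 54) = (T + T³)*(-54 + T) = (-54 + T)*(T + T³))
(1715 - 1*656)/y(80) = (1715 - 1*656)/((80*(-54 + 80 + 80³ - 54*80²))) = (1715 - 656)/((80*(-54 + 80 + 512000 - 54*6400))) = 1059/((80*(-54 + 80 + 512000 - 345600))) = 1059/((80*166426)) = 1059/13314080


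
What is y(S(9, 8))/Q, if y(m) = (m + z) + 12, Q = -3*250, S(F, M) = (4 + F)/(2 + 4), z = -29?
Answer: 89/4500 ≈ 0.019778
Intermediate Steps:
S(F, M) = 2/3 + F/6 (S(F, M) = (4 + F)/6 = (4 + F)*(1/6) = 2/3 + F/6)
Q = -750
y(m) = -17 + m (y(m) = (m - 29) + 12 = (-29 + m) + 12 = -17 + m)
y(S(9, 8))/Q = (-17 + (2/3 + (1/6)*9))/(-750) = (-17 + (2/3 + 3/2))*(-1/750) = (-17 + 13/6)*(-1/750) = -89/6*(-1/750) = 89/4500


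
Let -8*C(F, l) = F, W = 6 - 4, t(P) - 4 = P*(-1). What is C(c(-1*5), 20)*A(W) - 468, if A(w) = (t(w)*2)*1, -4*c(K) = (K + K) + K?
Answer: -3759/8 ≈ -469.88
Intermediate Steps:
t(P) = 4 - P (t(P) = 4 + P*(-1) = 4 - P)
W = 2
c(K) = -3*K/4 (c(K) = -((K + K) + K)/4 = -(2*K + K)/4 = -3*K/4)
C(F, l) = -F/8
A(w) = 8 - 2*w (A(w) = ((4 - w)*2)*1 = (8 - 2*w)*1 = 8 - 2*w)
C(c(-1*5), 20)*A(W) - 468 = (-(-3)*(-1*5)/32)*(8 - 2*2) - 468 = (-(-3)*(-5)/32)*(8 - 4) - 468 = -⅛*15/4*4 - 468 = -15/32*4 - 468 = -15/8 - 468 = -3759/8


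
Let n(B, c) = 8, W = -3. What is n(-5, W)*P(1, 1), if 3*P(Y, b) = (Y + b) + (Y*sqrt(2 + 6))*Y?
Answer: 16/3 + 16*sqrt(2)/3 ≈ 12.876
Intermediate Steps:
P(Y, b) = Y/3 + b/3 + 2*sqrt(2)*Y**2/3 (P(Y, b) = ((Y + b) + (Y*sqrt(2 + 6))*Y)/3 = ((Y + b) + (Y*sqrt(8))*Y)/3 = ((Y + b) + (Y*(2*sqrt(2)))*Y)/3 = ((Y + b) + (2*Y*sqrt(2))*Y)/3 = ((Y + b) + 2*sqrt(2)*Y**2)/3 = (Y + b + 2*sqrt(2)*Y**2)/3 = Y/3 + b/3 + 2*sqrt(2)*Y**2/3)
n(-5, W)*P(1, 1) = 8*((1/3)*1 + (1/3)*1 + (2/3)*sqrt(2)*1**2) = 8*(1/3 + 1/3 + (2/3)*sqrt(2)*1) = 8*(1/3 + 1/3 + 2*sqrt(2)/3) = 8*(2/3 + 2*sqrt(2)/3) = 16/3 + 16*sqrt(2)/3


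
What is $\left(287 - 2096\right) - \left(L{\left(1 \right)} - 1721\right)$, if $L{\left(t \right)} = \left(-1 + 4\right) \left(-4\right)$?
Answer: $-76$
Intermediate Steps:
$L{\left(t \right)} = -12$ ($L{\left(t \right)} = 3 \left(-4\right) = -12$)
$\left(287 - 2096\right) - \left(L{\left(1 \right)} - 1721\right) = \left(287 - 2096\right) - \left(-12 - 1721\right) = \left(287 - 2096\right) - -1733 = -1809 + 1733 = -76$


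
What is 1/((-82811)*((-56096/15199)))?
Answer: 15199/4645365856 ≈ 3.2719e-6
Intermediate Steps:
1/((-82811)*((-56096/15199))) = -1/(82811*((-56096*1/15199))) = -1/(82811*(-56096/15199)) = -1/82811*(-15199/56096) = 15199/4645365856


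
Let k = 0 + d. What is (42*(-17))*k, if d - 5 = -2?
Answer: -2142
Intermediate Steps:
d = 3 (d = 5 - 2 = 3)
k = 3 (k = 0 + 3 = 3)
(42*(-17))*k = (42*(-17))*3 = -714*3 = -2142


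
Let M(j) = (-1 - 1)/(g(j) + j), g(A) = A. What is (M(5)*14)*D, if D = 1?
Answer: -14/5 ≈ -2.8000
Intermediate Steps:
M(j) = -1/j (M(j) = (-1 - 1)/(j + j) = -2*1/(2*j) = -1/j)
(M(5)*14)*D = (-1/5*14)*1 = (-1*⅕*14)*1 = -⅕*14*1 = -14/5*1 = -14/5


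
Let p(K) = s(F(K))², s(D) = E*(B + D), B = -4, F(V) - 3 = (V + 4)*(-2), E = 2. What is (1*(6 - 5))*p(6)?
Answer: 1764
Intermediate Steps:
F(V) = -5 - 2*V (F(V) = 3 + (V + 4)*(-2) = 3 + (4 + V)*(-2) = 3 + (-8 - 2*V) = -5 - 2*V)
s(D) = -8 + 2*D (s(D) = 2*(-4 + D) = -8 + 2*D)
p(K) = (-18 - 4*K)² (p(K) = (-8 + 2*(-5 - 2*K))² = (-8 + (-10 - 4*K))² = (-18 - 4*K)²)
(1*(6 - 5))*p(6) = (1*(6 - 5))*(4*(9 + 2*6)²) = (1*1)*(4*(9 + 12)²) = 1*(4*21²) = 1*(4*441) = 1*1764 = 1764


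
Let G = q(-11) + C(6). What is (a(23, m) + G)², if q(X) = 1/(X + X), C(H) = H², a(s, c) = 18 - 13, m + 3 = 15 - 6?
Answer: 811801/484 ≈ 1677.3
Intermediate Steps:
m = 6 (m = -3 + (15 - 6) = -3 + 9 = 6)
a(s, c) = 5
q(X) = 1/(2*X)
G = 791/22 (G = (½)/(-11) + 6² = (½)*(-1/11) + 36 = -1/22 + 36 = 791/22 ≈ 35.955)
(a(23, m) + G)² = (5 + 791/22)² = (901/22)² = 811801/484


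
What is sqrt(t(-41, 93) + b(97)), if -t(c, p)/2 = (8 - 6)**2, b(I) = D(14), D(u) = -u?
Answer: I*sqrt(22) ≈ 4.6904*I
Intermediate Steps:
b(I) = -14 (b(I) = -1*14 = -14)
t(c, p) = -8 (t(c, p) = -2*(8 - 6)**2 = -2*2**2 = -2*4 = -8)
sqrt(t(-41, 93) + b(97)) = sqrt(-8 - 14) = sqrt(-22) = I*sqrt(22)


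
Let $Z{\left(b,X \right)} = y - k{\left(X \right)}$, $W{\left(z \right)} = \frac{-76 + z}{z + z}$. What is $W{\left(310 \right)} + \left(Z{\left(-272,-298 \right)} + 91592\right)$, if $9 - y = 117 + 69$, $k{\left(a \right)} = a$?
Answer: $\frac{28431147}{310} \approx 91713.0$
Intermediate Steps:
$W{\left(z \right)} = \frac{-76 + z}{2 z}$
$y = -177$ ($y = 9 - \left(117 + 69\right) = 9 - 186 = -177$)
$Z{\left(b,X \right)} = -177 - X$
$W{\left(310 \right)} + \left(Z{\left(-272,-298 \right)} + 91592\right) = \frac{-76 + 310}{2 \cdot 310} + \left(\left(-177 - -298\right) + 91592\right) = \frac{1}{2} \cdot \frac{1}{310} \cdot 234 + \left(\left(-177 + 298\right) + 91592\right) = \frac{117}{310} + \left(121 + 91592\right) = \frac{117}{310} + 91713 = \frac{28431147}{310}$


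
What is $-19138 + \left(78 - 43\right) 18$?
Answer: $-18508$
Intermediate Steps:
$-19138 + \left(78 - 43\right) 18 = -19138 + 35 \cdot 18 = -19138 + 630 = -18508$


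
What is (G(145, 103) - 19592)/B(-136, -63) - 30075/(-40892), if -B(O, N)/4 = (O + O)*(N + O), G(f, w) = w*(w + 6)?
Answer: 1713414995/2213402176 ≈ 0.77411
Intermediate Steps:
G(f, w) = w*(6 + w)
B(O, N) = -8*O*(N + O) (B(O, N) = -4*(O + O)*(N + O) = -4*2*O*(N + O) = -8*O*(N + O))
(G(145, 103) - 19592)/B(-136, -63) - 30075/(-40892) = (103*(6 + 103) - 19592)/((-8*(-136)*(-63 - 136))) - 30075/(-40892) = (103*109 - 19592)/((-8*(-136)*(-199))) - 30075*(-1/40892) = (11227 - 19592)/(-216512) + 30075/40892 = -8365*(-1/216512) + 30075/40892 = 8365/216512 + 30075/40892 = 1713414995/2213402176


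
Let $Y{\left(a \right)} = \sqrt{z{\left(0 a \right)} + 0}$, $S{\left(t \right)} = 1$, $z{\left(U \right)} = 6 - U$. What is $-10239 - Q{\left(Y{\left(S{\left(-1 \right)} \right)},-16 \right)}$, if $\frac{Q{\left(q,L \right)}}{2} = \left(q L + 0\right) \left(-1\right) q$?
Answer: $-10431$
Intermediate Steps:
$Y{\left(a \right)} = \sqrt{6}$ ($Y{\left(a \right)} = \sqrt{\left(6 - 0 a\right) + 0} = \sqrt{\left(6 - 0\right) + 0} = \sqrt{\left(6 + 0\right) + 0} = \sqrt{6 + 0} = \sqrt{6}$)
$Q{\left(q,L \right)} = - 2 L q^{2}$ ($Q{\left(q,L \right)} = 2 \left(q L + 0\right) \left(-1\right) q = 2 \left(L q + 0\right) \left(-1\right) q = 2 L q \left(-1\right) q = 2 - L q q = 2 \left(- L q^{2}\right) = - 2 L q^{2}$)
$-10239 - Q{\left(Y{\left(S{\left(-1 \right)} \right)},-16 \right)} = -10239 - \left(-2\right) \left(-16\right) \left(\sqrt{6}\right)^{2} = -10239 - \left(-2\right) \left(-16\right) 6 = -10239 - 192 = -10431$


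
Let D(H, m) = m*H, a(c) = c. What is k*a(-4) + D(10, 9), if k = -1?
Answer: 94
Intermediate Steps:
D(H, m) = H*m
k*a(-4) + D(10, 9) = -1*(-4) + 10*9 = 4 + 90 = 94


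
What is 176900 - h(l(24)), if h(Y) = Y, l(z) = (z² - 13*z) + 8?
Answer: 176628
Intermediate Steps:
l(z) = 8 + z² - 13*z
176900 - h(l(24)) = 176900 - (8 + 24² - 13*24) = 176900 - (8 + 576 - 312) = 176900 - 1*272 = 176900 - 272 = 176628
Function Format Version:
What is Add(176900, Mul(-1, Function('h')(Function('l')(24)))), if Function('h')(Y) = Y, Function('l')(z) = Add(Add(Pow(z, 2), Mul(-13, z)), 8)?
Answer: 176628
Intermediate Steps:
Function('l')(z) = Add(8, Pow(z, 2), Mul(-13, z))
Add(176900, Mul(-1, Function('h')(Function('l')(24)))) = Add(176900, Mul(-1, Add(8, Pow(24, 2), Mul(-13, 24)))) = Add(176900, Mul(-1, Add(8, 576, -312))) = Add(176900, Mul(-1, 272)) = Add(176900, -272) = 176628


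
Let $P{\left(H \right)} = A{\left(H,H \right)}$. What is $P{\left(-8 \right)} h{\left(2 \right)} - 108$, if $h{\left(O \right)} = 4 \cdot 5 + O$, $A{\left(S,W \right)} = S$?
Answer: $-284$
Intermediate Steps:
$P{\left(H \right)} = H$
$h{\left(O \right)} = 20 + O$
$P{\left(-8 \right)} h{\left(2 \right)} - 108 = - 8 \left(20 + 2\right) - 108 = \left(-8\right) 22 - 108 = -176 - 108 = -284$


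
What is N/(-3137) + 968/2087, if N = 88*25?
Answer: -1554784/6546919 ≈ -0.23748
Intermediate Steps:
N = 2200
N/(-3137) + 968/2087 = 2200/(-3137) + 968/2087 = 2200*(-1/3137) + 968*(1/2087) = -2200/3137 + 968/2087 = -1554784/6546919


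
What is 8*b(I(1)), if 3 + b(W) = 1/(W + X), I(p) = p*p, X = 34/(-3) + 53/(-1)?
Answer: -2292/95 ≈ -24.126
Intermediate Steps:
X = -193/3 (X = 34*(-1/3) + 53*(-1) = -34/3 - 53 = -193/3 ≈ -64.333)
I(p) = p**2
b(W) = -3 + 1/(-193/3 + W) (b(W) = -3 + 1/(W - 193/3) = -3 + 1/(-193/3 + W))
8*b(I(1)) = 8*(3*(194 - 3*1**2)/(-193 + 3*1**2)) = 8*(3*(194 - 3*1)/(-193 + 3*1)) = 8*(3*(194 - 3)/(-193 + 3)) = 8*(3*191/(-190)) = 8*(3*(-1/190)*191) = 8*(-573/190) = -2292/95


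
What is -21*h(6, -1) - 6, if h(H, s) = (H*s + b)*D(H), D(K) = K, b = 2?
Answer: 498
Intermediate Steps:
h(H, s) = H*(2 + H*s) (h(H, s) = (H*s + 2)*H = (2 + H*s)*H = H*(2 + H*s))
-21*h(6, -1) - 6 = -126*(2 + 6*(-1)) - 6 = -126*(2 - 6) - 6 = -126*(-4) - 6 = -21*(-24) - 6 = 504 - 6 = 498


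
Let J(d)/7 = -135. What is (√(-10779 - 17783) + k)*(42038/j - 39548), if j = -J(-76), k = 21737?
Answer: -811460077814/945 - 37330822*I*√28562/945 ≈ -8.5869e+8 - 6.6762e+6*I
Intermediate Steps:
J(d) = -945 (J(d) = 7*(-135) = -945)
j = 945 (j = -1*(-945) = 945)
(√(-10779 - 17783) + k)*(42038/j - 39548) = (√(-10779 - 17783) + 21737)*(42038/945 - 39548) = (√(-28562) + 21737)*(42038*(1/945) - 39548) = (I*√28562 + 21737)*(42038/945 - 39548) = (21737 + I*√28562)*(-37330822/945) = -811460077814/945 - 37330822*I*√28562/945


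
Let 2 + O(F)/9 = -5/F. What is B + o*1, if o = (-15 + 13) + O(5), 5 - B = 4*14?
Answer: -80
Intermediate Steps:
B = -51 (B = 5 - 4*14 = 5 - 1*56 = 5 - 56 = -51)
O(F) = -18 - 45/F (O(F) = -18 + 9*(-5/F) = -18 - 45/F)
o = -29 (o = (-15 + 13) + (-18 - 45/5) = -2 + (-18 - 45*1/5) = -2 + (-18 - 9) = -2 - 27 = -29)
B + o*1 = -51 - 29*1 = -51 - 29 = -80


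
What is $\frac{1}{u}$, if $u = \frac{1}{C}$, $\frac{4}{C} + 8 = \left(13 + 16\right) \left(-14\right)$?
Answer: $- \frac{2}{207} \approx -0.0096618$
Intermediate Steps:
$C = - \frac{2}{207}$ ($C = \frac{4}{-8 + \left(13 + 16\right) \left(-14\right)} = \frac{4}{-8 + 29 \left(-14\right)} = \frac{4}{-8 - 406} = \frac{4}{-414} = 4 \left(- \frac{1}{414}\right) = - \frac{2}{207} \approx -0.0096618$)
$u = - \frac{207}{2}$ ($u = \frac{1}{- \frac{2}{207}} = - \frac{207}{2} \approx -103.5$)
$\frac{1}{u} = \frac{1}{- \frac{207}{2}} = - \frac{2}{207}$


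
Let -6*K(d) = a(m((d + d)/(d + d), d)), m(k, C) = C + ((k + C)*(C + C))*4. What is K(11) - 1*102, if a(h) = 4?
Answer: -308/3 ≈ -102.67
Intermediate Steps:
m(k, C) = C + 8*C*(C + k) (m(k, C) = C + ((C + k)*(2*C))*4 = C + (2*C*(C + k))*4 = C + 8*C*(C + k))
K(d) = -2/3 (K(d) = -1/6*4 = -2/3)
K(11) - 1*102 = -2/3 - 1*102 = -2/3 - 102 = -308/3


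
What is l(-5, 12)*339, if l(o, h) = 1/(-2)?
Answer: -339/2 ≈ -169.50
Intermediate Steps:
l(o, h) = -½
l(-5, 12)*339 = -½*339 = -339/2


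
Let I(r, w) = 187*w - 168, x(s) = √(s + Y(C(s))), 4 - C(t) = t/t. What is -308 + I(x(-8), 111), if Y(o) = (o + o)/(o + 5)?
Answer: 20281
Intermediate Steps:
C(t) = 3 (C(t) = 4 - t/t = 4 - 1*1 = 4 - 1 = 3)
Y(o) = 2*o/(5 + o) (Y(o) = (2*o)/(5 + o) = 2*o/(5 + o))
x(s) = √(¾ + s) (x(s) = √(s + 2*3/(5 + 3)) = √(s + 2*3/8) = √(s + 2*3*(⅛)) = √(s + ¾) = √(¾ + s))
I(r, w) = -168 + 187*w
-308 + I(x(-8), 111) = -308 + (-168 + 187*111) = -308 + (-168 + 20757) = -308 + 20589 = 20281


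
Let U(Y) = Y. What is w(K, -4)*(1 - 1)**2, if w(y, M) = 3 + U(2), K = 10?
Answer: 0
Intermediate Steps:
w(y, M) = 5 (w(y, M) = 3 + 2 = 5)
w(K, -4)*(1 - 1)**2 = 5*(1 - 1)**2 = 5*0**2 = 5*0 = 0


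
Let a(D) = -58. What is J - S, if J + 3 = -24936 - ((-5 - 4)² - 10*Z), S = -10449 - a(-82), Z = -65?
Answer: -15279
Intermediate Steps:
S = -10391 (S = -10449 - 1*(-58) = -10449 + 58 = -10391)
J = -25670 (J = -3 + (-24936 - ((-5 - 4)² - 10*(-65))) = -3 + (-24936 - ((-9)² + 650)) = -3 + (-24936 - (81 + 650)) = -3 + (-24936 - 1*731) = -3 + (-24936 - 731) = -3 - 25667 = -25670)
J - S = -25670 - 1*(-10391) = -25670 + 10391 = -15279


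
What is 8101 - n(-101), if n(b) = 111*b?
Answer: 19312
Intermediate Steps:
8101 - n(-101) = 8101 - 111*(-101) = 8101 - 1*(-11211) = 8101 + 11211 = 19312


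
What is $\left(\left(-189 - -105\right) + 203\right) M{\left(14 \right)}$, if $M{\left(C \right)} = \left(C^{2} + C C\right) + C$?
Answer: $48314$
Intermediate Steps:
$M{\left(C \right)} = C + 2 C^{2}$ ($M{\left(C \right)} = \left(C^{2} + C^{2}\right) + C = 2 C^{2} + C = C + 2 C^{2}$)
$\left(\left(-189 - -105\right) + 203\right) M{\left(14 \right)} = \left(\left(-189 - -105\right) + 203\right) 14 \left(1 + 2 \cdot 14\right) = \left(\left(-189 + 105\right) + 203\right) 14 \left(1 + 28\right) = \left(-84 + 203\right) 14 \cdot 29 = 119 \cdot 406 = 48314$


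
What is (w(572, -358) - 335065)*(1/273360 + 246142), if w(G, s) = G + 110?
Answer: -7499695419283781/91120 ≈ -8.2306e+10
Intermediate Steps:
w(G, s) = 110 + G
(w(572, -358) - 335065)*(1/273360 + 246142) = ((110 + 572) - 335065)*(1/273360 + 246142) = (682 - 335065)*(1/273360 + 246142) = -334383*67285377121/273360 = -7499695419283781/91120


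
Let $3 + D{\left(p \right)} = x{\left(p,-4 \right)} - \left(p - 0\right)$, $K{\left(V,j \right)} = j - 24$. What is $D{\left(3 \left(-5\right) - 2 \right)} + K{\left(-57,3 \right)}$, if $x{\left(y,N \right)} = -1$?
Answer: $-8$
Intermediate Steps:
$K{\left(V,j \right)} = -24 + j$ ($K{\left(V,j \right)} = j - 24 = -24 + j$)
$D{\left(p \right)} = -4 - p$ ($D{\left(p \right)} = -3 - \left(1 + 0 + p\right) = -3 - \left(1 + p\right) = -4 - p$)
$D{\left(3 \left(-5\right) - 2 \right)} + K{\left(-57,3 \right)} = \left(-4 - \left(3 \left(-5\right) - 2\right)\right) + \left(-24 + 3\right) = \left(-4 - \left(-15 - 2\right)\right) - 21 = \left(-4 - -17\right) - 21 = \left(-4 + 17\right) - 21 = 13 - 21 = -8$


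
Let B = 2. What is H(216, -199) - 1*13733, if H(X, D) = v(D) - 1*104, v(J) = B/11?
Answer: -152205/11 ≈ -13837.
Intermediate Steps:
v(J) = 2/11
H(X, D) = -1142/11 (H(X, D) = 2/11 - 1*104 = 2/11 - 104 = -1142/11)
H(216, -199) - 1*13733 = -1142/11 - 1*13733 = -1142/11 - 13733 = -152205/11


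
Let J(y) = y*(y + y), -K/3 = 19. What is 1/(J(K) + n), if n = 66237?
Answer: 1/72735 ≈ 1.3749e-5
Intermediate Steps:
K = -57 (K = -3*19 = -57)
J(y) = 2*y² (J(y) = y*(2*y) = 2*y²)
1/(J(K) + n) = 1/(2*(-57)² + 66237) = 1/(2*3249 + 66237) = 1/(6498 + 66237) = 1/72735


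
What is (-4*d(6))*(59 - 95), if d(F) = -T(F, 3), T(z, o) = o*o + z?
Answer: -2160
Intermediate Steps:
T(z, o) = z + o**2 (T(z, o) = o**2 + z = z + o**2)
d(F) = -9 - F (d(F) = -(F + 3**2) = -(F + 9) = -(9 + F) = -9 - F)
(-4*d(6))*(59 - 95) = (-4*(-9 - 1*6))*(59 - 95) = -4*(-9 - 6)*(-36) = -4*(-15)*(-36) = 60*(-36) = -2160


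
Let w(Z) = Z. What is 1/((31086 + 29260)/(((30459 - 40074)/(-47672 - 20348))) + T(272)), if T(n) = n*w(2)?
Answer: 1923/821993096 ≈ 2.3394e-6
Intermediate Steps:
T(n) = 2*n (T(n) = n*2 = 2*n)
1/((31086 + 29260)/(((30459 - 40074)/(-47672 - 20348))) + T(272)) = 1/((31086 + 29260)/(((30459 - 40074)/(-47672 - 20348))) + 2*272) = 1/(60346/((-9615/(-68020))) + 544) = 1/(60346/((-9615*(-1/68020))) + 544) = 1/(60346/(1923/13604) + 544) = 1/(60346*(13604/1923) + 544) = 1/(820946984/1923 + 544) = 1/(821993096/1923) = 1923/821993096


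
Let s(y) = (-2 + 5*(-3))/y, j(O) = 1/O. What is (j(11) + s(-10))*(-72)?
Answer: -7092/55 ≈ -128.95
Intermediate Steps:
s(y) = -17/y (s(y) = (-2 - 15)/y = -17/y)
(j(11) + s(-10))*(-72) = (1/11 - 17/(-10))*(-72) = (1/11 - 17*(-1/10))*(-72) = (1/11 + 17/10)*(-72) = (197/110)*(-72) = -7092/55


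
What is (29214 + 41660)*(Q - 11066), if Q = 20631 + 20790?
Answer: 2151380270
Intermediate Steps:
Q = 41421
(29214 + 41660)*(Q - 11066) = (29214 + 41660)*(41421 - 11066) = 70874*30355 = 2151380270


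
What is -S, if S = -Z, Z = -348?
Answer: -348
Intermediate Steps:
S = 348 (S = -1*(-348) = 348)
-S = -1*348 = -348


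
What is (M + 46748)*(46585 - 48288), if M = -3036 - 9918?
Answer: -57551182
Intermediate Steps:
M = -12954
(M + 46748)*(46585 - 48288) = (-12954 + 46748)*(46585 - 48288) = 33794*(-1703) = -57551182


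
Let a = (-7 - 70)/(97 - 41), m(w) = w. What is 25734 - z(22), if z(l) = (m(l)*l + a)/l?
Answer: 411393/16 ≈ 25712.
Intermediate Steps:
a = -11/8 (a = -77/56 = -77*1/56 = -11/8 ≈ -1.3750)
z(l) = (-11/8 + l²)/l (z(l) = (l*l - 11/8)/l = (l² - 11/8)/l = (-11/8 + l²)/l)
25734 - z(22) = 25734 - (22 - 11/8/22) = 25734 - (22 - 11/8*1/22) = 25734 - (22 - 1/16) = 25734 - 1*351/16 = 25734 - 351/16 = 411393/16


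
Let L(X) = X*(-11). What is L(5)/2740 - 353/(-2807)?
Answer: 162567/1538236 ≈ 0.10568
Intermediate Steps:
L(X) = -11*X
L(5)/2740 - 353/(-2807) = -11*5/2740 - 353/(-2807) = -55*1/2740 - 353*(-1/2807) = -11/548 + 353/2807 = 162567/1538236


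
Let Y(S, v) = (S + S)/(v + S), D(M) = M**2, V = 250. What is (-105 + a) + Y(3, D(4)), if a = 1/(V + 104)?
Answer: -704087/6726 ≈ -104.68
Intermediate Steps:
a = 1/354 (a = 1/(250 + 104) = 1/354 ≈ 0.0028249)
Y(S, v) = 2*S/(S + v) (Y(S, v) = (2*S)/(S + v) = 2*S/(S + v))
(-105 + a) + Y(3, D(4)) = (-105 + 1/354) + 2*3/(3 + 4**2) = -37169/354 + 2*3/(3 + 16) = -37169/354 + 2*3/19 = -37169/354 + 2*3*(1/19) = -37169/354 + 6/19 = -704087/6726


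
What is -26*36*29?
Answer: -27144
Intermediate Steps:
-26*36*29 = -936*29 = -27144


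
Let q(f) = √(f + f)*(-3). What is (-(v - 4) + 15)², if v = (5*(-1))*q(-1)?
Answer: (19 - 15*I*√2)² ≈ -89.0 - 806.1*I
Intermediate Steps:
q(f) = -3*√2*√f (q(f) = √(2*f)*(-3) = (√2*√f)*(-3) = -3*√2*√f)
v = 15*I*√2 (v = (5*(-1))*(-3*√2*√(-1)) = -(-15)*√2*I = -(-15)*I*√2 = 15*I*√2 ≈ 21.213*I)
(-(v - 4) + 15)² = (-(15*I*√2 - 4) + 15)² = (-(-4 + 15*I*√2) + 15)² = ((4 - 15*I*√2) + 15)² = (19 - 15*I*√2)²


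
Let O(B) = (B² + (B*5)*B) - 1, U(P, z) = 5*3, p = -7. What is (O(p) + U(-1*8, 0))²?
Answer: 94864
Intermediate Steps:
U(P, z) = 15
O(B) = -1 + 6*B² (O(B) = (B² + (5*B)*B) - 1 = (B² + 5*B²) - 1 = 6*B² - 1 = -1 + 6*B²)
(O(p) + U(-1*8, 0))² = ((-1 + 6*(-7)²) + 15)² = ((-1 + 6*49) + 15)² = ((-1 + 294) + 15)² = (293 + 15)² = 308² = 94864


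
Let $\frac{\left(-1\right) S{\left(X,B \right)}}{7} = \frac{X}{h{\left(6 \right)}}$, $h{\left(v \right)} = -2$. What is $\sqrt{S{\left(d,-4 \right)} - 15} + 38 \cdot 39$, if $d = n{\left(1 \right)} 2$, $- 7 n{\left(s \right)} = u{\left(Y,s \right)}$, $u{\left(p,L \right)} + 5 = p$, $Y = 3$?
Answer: $1482 + i \sqrt{13} \approx 1482.0 + 3.6056 i$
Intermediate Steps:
$u{\left(p,L \right)} = -5 + p$
$n{\left(s \right)} = \frac{2}{7}$ ($n{\left(s \right)} = - \frac{-5 + 3}{7} = \left(- \frac{1}{7}\right) \left(-2\right) = \frac{2}{7}$)
$d = \frac{4}{7}$ ($d = \frac{2}{7} \cdot 2 = \frac{4}{7} \approx 0.57143$)
$S{\left(X,B \right)} = \frac{7 X}{2}$ ($S{\left(X,B \right)} = - 7 \frac{X}{-2} = - 7 X \left(- \frac{1}{2}\right) = - 7 \left(- \frac{X}{2}\right) = \frac{7 X}{2}$)
$\sqrt{S{\left(d,-4 \right)} - 15} + 38 \cdot 39 = \sqrt{\frac{7}{2} \cdot \frac{4}{7} - 15} + 38 \cdot 39 = \sqrt{2 - 15} + 1482 = \sqrt{-13} + 1482 = i \sqrt{13} + 1482 = 1482 + i \sqrt{13}$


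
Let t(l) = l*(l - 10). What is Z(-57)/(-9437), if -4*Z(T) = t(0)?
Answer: 0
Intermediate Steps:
t(l) = l*(-10 + l)
Z(T) = 0 (Z(T) = -0*(-10 + 0) = -0*(-10) = -¼*0 = 0)
Z(-57)/(-9437) = 0/(-9437) = 0*(-1/9437) = 0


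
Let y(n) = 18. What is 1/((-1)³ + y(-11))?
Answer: 1/17 ≈ 0.058824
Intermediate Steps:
1/((-1)³ + y(-11)) = 1/((-1)³ + 18) = 1/(-1 + 18) = 1/17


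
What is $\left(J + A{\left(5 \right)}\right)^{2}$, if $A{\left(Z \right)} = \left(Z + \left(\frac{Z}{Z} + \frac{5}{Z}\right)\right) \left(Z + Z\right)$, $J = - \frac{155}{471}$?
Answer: $\frac{1076824225}{221841} \approx 4854.0$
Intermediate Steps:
$J = - \frac{155}{471}$ ($J = \left(-155\right) \frac{1}{471} = - \frac{155}{471} \approx -0.32909$)
$A{\left(Z \right)} = 2 Z \left(1 + Z + \frac{5}{Z}\right)$ ($A{\left(Z \right)} = \left(Z + \left(1 + \frac{5}{Z}\right)\right) 2 Z = \left(1 + Z + \frac{5}{Z}\right) 2 Z = 2 Z \left(1 + Z + \frac{5}{Z}\right)$)
$\left(J + A{\left(5 \right)}\right)^{2} = \left(- \frac{155}{471} + \left(10 + 2 \cdot 5 + 2 \cdot 5^{2}\right)\right)^{2} = \left(- \frac{155}{471} + \left(10 + 10 + 2 \cdot 25\right)\right)^{2} = \left(- \frac{155}{471} + \left(10 + 10 + 50\right)\right)^{2} = \left(- \frac{155}{471} + 70\right)^{2} = \left(\frac{32815}{471}\right)^{2} = \frac{1076824225}{221841}$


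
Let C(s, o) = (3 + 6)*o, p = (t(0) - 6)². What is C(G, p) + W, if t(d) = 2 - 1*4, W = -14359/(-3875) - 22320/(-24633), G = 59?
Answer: 6157894583/10605875 ≈ 580.61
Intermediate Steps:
W = 48910583/10605875 (W = -14359*(-1/3875) - 22320*(-1/24633) = 14359/3875 + 2480/2737 = 48910583/10605875 ≈ 4.6116)
t(d) = -2 (t(d) = 2 - 4 = -2)
p = 64 (p = (-2 - 6)² = (-8)² = 64)
C(s, o) = 9*o
C(G, p) + W = 9*64 + 48910583/10605875 = 576 + 48910583/10605875 = 6157894583/10605875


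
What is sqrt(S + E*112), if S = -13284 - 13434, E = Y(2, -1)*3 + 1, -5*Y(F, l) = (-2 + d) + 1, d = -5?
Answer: I*sqrt(655070)/5 ≈ 161.87*I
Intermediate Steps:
Y(F, l) = 6/5 (Y(F, l) = -((-2 - 5) + 1)/5 = -(-7 + 1)/5 = -1/5*(-6) = 6/5)
E = 23/5 (E = (6/5)*3 + 1 = 18/5 + 1 = 23/5 ≈ 4.6000)
S = -26718
sqrt(S + E*112) = sqrt(-26718 + (23/5)*112) = sqrt(-26718 + 2576/5) = sqrt(-131014/5) = I*sqrt(655070)/5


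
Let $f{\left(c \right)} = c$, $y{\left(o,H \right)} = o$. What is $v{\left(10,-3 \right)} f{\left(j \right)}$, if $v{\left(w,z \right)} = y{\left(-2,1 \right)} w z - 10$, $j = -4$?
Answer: $-200$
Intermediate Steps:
$v{\left(w,z \right)} = -10 - 2 w z$ ($v{\left(w,z \right)} = - 2 w z - 10 = -10 - 2 w z$)
$v{\left(10,-3 \right)} f{\left(j \right)} = \left(-10 - 20 \left(-3\right)\right) \left(-4\right) = \left(-10 + 60\right) \left(-4\right) = 50 \left(-4\right) = -200$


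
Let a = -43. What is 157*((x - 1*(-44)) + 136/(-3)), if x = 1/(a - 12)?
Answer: -35011/165 ≈ -212.19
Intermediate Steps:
x = -1/55 (x = 1/(-43 - 12) = 1/(-55) = -1/55 ≈ -0.018182)
157*((x - 1*(-44)) + 136/(-3)) = 157*((-1/55 - 1*(-44)) + 136/(-3)) = 157*((-1/55 + 44) + 136*(-⅓)) = 157*(2419/55 - 136/3) = 157*(-223/165) = -35011/165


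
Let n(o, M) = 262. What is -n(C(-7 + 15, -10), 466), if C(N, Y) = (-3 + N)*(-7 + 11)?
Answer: -262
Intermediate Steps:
C(N, Y) = -12 + 4*N (C(N, Y) = (-3 + N)*4 = -12 + 4*N)
-n(C(-7 + 15, -10), 466) = -1*262 = -262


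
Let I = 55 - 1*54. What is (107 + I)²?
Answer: 11664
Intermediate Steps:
I = 1 (I = 55 - 54 = 1)
(107 + I)² = (107 + 1)² = 108² = 11664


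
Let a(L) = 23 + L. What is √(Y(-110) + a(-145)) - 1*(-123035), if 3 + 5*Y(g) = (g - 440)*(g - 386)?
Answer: 123035 + 3*√151215/5 ≈ 1.2327e+5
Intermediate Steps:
Y(g) = -⅗ + (-440 + g)*(-386 + g)/5 (Y(g) = -⅗ + ((g - 440)*(g - 386))/5 = -⅗ + ((-440 + g)*(-386 + g))/5 = -⅗ + (-440 + g)*(-386 + g)/5)
√(Y(-110) + a(-145)) - 1*(-123035) = √((169837/5 - 826/5*(-110) + (⅕)*(-110)²) + (23 - 145)) - 1*(-123035) = √((169837/5 + 18172 + (⅕)*12100) - 122) + 123035 = √((169837/5 + 18172 + 2420) - 122) + 123035 = √(272797/5 - 122) + 123035 = √(272187/5) + 123035 = 3*√151215/5 + 123035 = 123035 + 3*√151215/5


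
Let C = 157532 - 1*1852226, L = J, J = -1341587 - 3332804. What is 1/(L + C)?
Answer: -1/6369085 ≈ -1.5701e-7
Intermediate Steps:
J = -4674391
L = -4674391
C = -1694694 (C = 157532 - 1852226 = -1694694)
1/(L + C) = 1/(-4674391 - 1694694) = 1/(-6369085) = -1/6369085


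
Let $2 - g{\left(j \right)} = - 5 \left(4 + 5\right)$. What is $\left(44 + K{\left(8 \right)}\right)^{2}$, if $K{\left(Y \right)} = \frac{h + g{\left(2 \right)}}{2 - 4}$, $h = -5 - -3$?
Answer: $\frac{1849}{4} \approx 462.25$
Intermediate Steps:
$h = -2$ ($h = -5 + 3 = -2$)
$g{\left(j \right)} = 47$ ($g{\left(j \right)} = 2 - - 5 \left(4 + 5\right) = 2 - \left(-5\right) 9 = 2 - -45 = 2 + 45 = 47$)
$K{\left(Y \right)} = - \frac{45}{2}$ ($K{\left(Y \right)} = \frac{-2 + 47}{2 - 4} = \frac{45}{-2} = 45 \left(- \frac{1}{2}\right) = - \frac{45}{2}$)
$\left(44 + K{\left(8 \right)}\right)^{2} = \left(44 - \frac{45}{2}\right)^{2} = \left(\frac{43}{2}\right)^{2} = \frac{1849}{4}$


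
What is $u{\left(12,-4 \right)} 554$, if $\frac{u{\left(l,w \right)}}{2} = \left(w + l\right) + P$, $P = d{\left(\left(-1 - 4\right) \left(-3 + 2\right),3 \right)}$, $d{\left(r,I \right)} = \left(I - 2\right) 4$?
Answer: $13296$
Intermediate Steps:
$d{\left(r,I \right)} = -8 + 4 I$ ($d{\left(r,I \right)} = \left(-2 + I\right) 4 = -8 + 4 I$)
$P = 4$ ($P = -8 + 4 \cdot 3 = -8 + 12 = 4$)
$u{\left(l,w \right)} = 8 + 2 l + 2 w$ ($u{\left(l,w \right)} = 2 \left(\left(w + l\right) + 4\right) = 2 \left(\left(l + w\right) + 4\right) = 2 \left(4 + l + w\right) = 8 + 2 l + 2 w$)
$u{\left(12,-4 \right)} 554 = \left(8 + 2 \cdot 12 + 2 \left(-4\right)\right) 554 = \left(8 + 24 - 8\right) 554 = 24 \cdot 554 = 13296$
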